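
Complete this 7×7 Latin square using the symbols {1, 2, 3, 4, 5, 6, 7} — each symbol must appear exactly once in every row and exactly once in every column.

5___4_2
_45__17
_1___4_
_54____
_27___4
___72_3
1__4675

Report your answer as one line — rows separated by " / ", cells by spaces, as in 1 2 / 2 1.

5 7 6 1 4 3 2 / 2 4 5 6 3 1 7 / 7 1 3 2 5 4 6 / 6 5 4 3 7 2 1 / 3 2 7 5 1 6 4 / 4 6 1 7 2 5 3 / 1 3 2 4 6 7 5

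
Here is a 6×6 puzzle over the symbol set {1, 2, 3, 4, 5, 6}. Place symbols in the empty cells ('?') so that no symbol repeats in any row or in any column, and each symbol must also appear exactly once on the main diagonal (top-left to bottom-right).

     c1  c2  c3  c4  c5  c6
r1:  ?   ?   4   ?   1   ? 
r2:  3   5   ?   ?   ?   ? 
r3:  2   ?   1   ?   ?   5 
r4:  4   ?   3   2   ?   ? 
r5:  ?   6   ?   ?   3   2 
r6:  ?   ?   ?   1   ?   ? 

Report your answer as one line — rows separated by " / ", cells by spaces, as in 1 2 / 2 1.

6 2 4 5 1 3 / 3 5 2 6 4 1 / 2 4 1 3 6 5 / 4 1 3 2 5 6 / 1 6 5 4 3 2 / 5 3 6 1 2 4

(r1,c1) = 6
(r1,c6) = 3
(r4,c2) = 1
(r4,c6) = 6
(r5,c3) = 5
(r5,c4) = 4
(r6,c1) = 5
(r6,c6) = 4
(r1,c2) = 2
(r1,c4) = 5
(r2,c4) = 6
(r2,c6) = 1
(r3,c4) = 3
(r4,c5) = 5
(r5,c1) = 1
(r6,c2) = 3
(r2,c3) = 2
(r2,c5) = 4
(r3,c2) = 4
(r3,c5) = 6
(r6,c3) = 6
(r6,c5) = 2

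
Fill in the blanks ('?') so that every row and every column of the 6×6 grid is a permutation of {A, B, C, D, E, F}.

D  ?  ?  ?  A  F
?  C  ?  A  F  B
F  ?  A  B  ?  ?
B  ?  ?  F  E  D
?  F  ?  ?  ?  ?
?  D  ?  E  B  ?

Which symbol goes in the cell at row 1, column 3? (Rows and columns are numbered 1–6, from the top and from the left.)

(r1,c4) = C
(r2,c1) = E
(r2,c3) = D
(r3,c2) = E
(r3,c6) = C
(r4,c2) = A
(r4,c3) = C
(r5,c4) = D
(r5,c5) = C
(r6,c3) = F
(r6,c6) = A
(r1,c2) = B
(r1,c3) = E

E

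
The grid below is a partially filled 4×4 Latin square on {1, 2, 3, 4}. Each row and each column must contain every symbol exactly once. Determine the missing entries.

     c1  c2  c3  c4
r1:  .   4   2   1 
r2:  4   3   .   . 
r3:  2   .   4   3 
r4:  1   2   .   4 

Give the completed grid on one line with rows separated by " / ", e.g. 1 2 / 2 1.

(r1,c1) = 3
(r2,c3) = 1
(r2,c4) = 2
(r3,c2) = 1
(r4,c3) = 3

3 4 2 1 / 4 3 1 2 / 2 1 4 3 / 1 2 3 4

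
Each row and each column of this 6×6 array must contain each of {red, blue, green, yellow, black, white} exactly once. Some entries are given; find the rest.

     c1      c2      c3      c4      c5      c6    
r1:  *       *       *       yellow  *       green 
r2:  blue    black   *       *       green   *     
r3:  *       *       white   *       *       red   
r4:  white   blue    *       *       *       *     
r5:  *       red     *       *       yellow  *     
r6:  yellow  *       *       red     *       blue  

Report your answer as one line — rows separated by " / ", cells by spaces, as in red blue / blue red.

(r1,c2) = white
(r2,c4) = white
(r2,c6) = yellow
(r4,c6) = black
(r5,c6) = white
(r6,c2) = green
(r6,c3) = black
(r6,c5) = white
(r2,c3) = red
(r3,c2) = yellow
(r4,c4) = green
(r4,c5) = red
(r1,c3) = blue
(r1,c5) = black
(r3,c5) = blue
(r4,c3) = yellow
(r5,c3) = green
(r1,c1) = red
(r3,c4) = black
(r5,c1) = black
(r5,c4) = blue
(r3,c1) = green

red white blue yellow black green / blue black red white green yellow / green yellow white black blue red / white blue yellow green red black / black red green blue yellow white / yellow green black red white blue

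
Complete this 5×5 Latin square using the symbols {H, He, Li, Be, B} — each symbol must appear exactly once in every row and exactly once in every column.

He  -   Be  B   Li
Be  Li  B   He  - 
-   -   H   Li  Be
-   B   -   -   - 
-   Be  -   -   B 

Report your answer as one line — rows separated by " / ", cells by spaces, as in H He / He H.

row 1 has {He,Li,Be,B}; column 2 has {Li,Be,B} — only H is left for (r1,c2).
row 2 has {He,Li,Be,B}; column 5 has {Li,Be,B} — only H is left for (r2,c5).
row 3 has {H,Li,Be}; column 1 has {He,Be} — only B is left for (r3,c1).
row 3 has {H,Li,Be,B}; column 2 has {H,Li,Be,B} — only He is left for (r3,c2).
row 4 has {B}; column 5 has {H,Li,Be,B} — only He is left for (r4,c5).
row 5 has {Be,B}; column 4 has {He,Li,B} — only H is left for (r5,c4).
row 4 has {He,B}; column 3 has {H,Be,B} — only Li is left for (r4,c3).
row 4 has {He,Li,B}; column 4 has {H,He,Li,B} — only Be is left for (r4,c4).
row 5 has {H,Be,B}; column 1 has {He,Be,B} — only Li is left for (r5,c1).
row 5 has {H,Li,Be,B}; column 3 has {H,Li,Be,B} — only He is left for (r5,c3).
row 4 has {He,Li,Be,B}; column 1 has {He,Li,Be,B} — only H is left for (r4,c1).

He H Be B Li / Be Li B He H / B He H Li Be / H B Li Be He / Li Be He H B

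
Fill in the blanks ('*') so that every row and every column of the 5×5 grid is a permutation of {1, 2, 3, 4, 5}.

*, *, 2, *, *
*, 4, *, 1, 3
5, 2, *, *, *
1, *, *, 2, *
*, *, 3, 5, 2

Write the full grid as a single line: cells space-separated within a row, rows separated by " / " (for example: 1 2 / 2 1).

3 5 2 4 1 / 2 4 5 1 3 / 5 2 1 3 4 / 1 3 4 2 5 / 4 1 3 5 2

Cell (r2,c1): row 2 has {1,3,4}; column 1 has {1,5} → 2.
Cell (r2,c3): row 2 has {1,2,3,4}; column 3 has {2,3} → 5.
Cell (r4,c3): row 4 has {1,2}; column 3 has {2,3,5} → 4.
Cell (r4,c5): row 4 has {1,2,4}; column 5 has {2,3} → 5.
Cell (r5,c1): row 5 has {2,3,5}; column 1 has {1,2,5} → 4.
Cell (r5,c2): row 5 has {2,3,4,5}; column 2 has {2,4} → 1.
Cell (r1,c1): row 1 has {2}; column 1 has {1,2,4,5} → 3.
Cell (r1,c2): row 1 has {2,3}; column 2 has {1,2,4} → 5.
Cell (r1,c4): row 1 has {2,3,5}; column 4 has {1,2,5} → 4.
Cell (r1,c5): row 1 has {2,3,4,5}; column 5 has {2,3,5} → 1.
Cell (r3,c3): row 3 has {2,5}; column 3 has {2,3,4,5} → 1.
Cell (r3,c4): row 3 has {1,2,5}; column 4 has {1,2,4,5} → 3.
Cell (r3,c5): row 3 has {1,2,3,5}; column 5 has {1,2,3,5} → 4.
Cell (r4,c2): row 4 has {1,2,4,5}; column 2 has {1,2,4,5} → 3.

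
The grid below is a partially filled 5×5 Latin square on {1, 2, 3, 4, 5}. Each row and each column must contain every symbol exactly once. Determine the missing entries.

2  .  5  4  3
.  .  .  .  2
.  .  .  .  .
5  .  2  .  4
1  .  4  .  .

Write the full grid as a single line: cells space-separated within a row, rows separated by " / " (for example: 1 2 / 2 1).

2 1 5 4 3 / 3 4 1 5 2 / 4 5 3 2 1 / 5 3 2 1 4 / 1 2 4 3 5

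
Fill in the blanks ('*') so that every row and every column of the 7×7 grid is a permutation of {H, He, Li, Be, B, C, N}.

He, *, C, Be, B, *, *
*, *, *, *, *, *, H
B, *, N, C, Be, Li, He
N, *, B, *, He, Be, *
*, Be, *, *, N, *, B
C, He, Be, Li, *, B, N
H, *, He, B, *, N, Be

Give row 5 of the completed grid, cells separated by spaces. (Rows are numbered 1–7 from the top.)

Li Be H He N C B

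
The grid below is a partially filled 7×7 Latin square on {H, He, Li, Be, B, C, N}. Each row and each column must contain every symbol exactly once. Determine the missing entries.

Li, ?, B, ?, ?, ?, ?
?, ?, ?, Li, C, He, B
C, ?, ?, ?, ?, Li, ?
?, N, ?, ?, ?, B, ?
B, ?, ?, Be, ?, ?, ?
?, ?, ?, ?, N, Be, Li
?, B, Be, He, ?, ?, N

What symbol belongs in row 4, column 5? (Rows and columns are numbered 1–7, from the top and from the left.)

He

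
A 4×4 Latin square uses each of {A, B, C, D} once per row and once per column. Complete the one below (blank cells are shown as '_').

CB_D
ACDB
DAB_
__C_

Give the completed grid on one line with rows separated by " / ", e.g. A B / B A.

(r1,c3) = A
(r3,c4) = C
(r4,c1) = B
(r4,c2) = D
(r4,c4) = A

C B A D / A C D B / D A B C / B D C A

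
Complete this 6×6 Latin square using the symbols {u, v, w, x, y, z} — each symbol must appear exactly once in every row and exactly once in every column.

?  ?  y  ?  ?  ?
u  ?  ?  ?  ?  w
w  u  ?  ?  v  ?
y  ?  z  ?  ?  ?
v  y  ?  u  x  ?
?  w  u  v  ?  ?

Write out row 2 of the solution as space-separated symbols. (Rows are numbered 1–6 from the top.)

u x v y z w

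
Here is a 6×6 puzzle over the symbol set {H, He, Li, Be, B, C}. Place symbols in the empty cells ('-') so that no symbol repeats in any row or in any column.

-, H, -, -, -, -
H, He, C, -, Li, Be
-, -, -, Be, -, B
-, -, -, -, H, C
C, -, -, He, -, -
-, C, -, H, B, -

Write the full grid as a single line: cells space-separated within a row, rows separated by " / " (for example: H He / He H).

(r2,c4): row 2 has {H,He,Li,Be,C}; column 4 has {H,He,Be}, so it must be B.
(r3,c2): row 3 has {Be,B}; column 2 has {H,He,C}, so it must be Li.
(r4,c4): row 4 has {H,C}; column 4 has {H,He,Be,B}, so it must be Li.
(r5,c5): row 5 has {He,C}; column 5 has {H,Li,B}, so it must be Be.
(r1,c4): row 1 has {H}; column 4 has {H,He,Li,Be,B}, so it must be C.
(r1,c5): row 1 has {H,C}; column 5 has {H,Li,Be,B}, so it must be He.
(r1,c6): row 1 has {H,He,C}; column 6 has {Be,B,C}, so it must be Li.
(r3,c1): row 3 has {Li,Be,B}; column 1 has {H,C}, so it must be He.
(r3,c3): row 3 has {He,Li,Be,B}; column 3 has {C}, so it must be H.
(r3,c5): row 3 has {H,He,Li,Be,B}; column 5 has {H,He,Li,Be,B}, so it must be C.
(r5,c2): row 5 has {He,Be,C}; column 2 has {H,He,Li,C}, so it must be B.
(r5,c3): row 5 has {He,Be,B,C}; column 3 has {H,C}, so it must be Li.
(r5,c6): row 5 has {He,Li,Be,B,C}; column 6 has {Li,Be,B,C}, so it must be H.
(r6,c6): row 6 has {H,B,C}; column 6 has {H,Li,Be,B,C}, so it must be He.
(r4,c2): row 4 has {H,Li,C}; column 2 has {H,He,Li,B,C}, so it must be Be.
(r6,c3): row 6 has {H,He,B,C}; column 3 has {H,Li,C}, so it must be Be.
(r1,c3): row 1 has {H,He,Li,C}; column 3 has {H,Li,Be,C}, so it must be B.
(r4,c1): row 4 has {H,Li,Be,C}; column 1 has {H,He,C}, so it must be B.
(r4,c3): row 4 has {H,Li,Be,B,C}; column 3 has {H,Li,Be,B,C}, so it must be He.
(r6,c1): row 6 has {H,He,Be,B,C}; column 1 has {H,He,B,C}, so it must be Li.
(r1,c1): row 1 has {H,He,Li,B,C}; column 1 has {H,He,Li,B,C}, so it must be Be.

Be H B C He Li / H He C B Li Be / He Li H Be C B / B Be He Li H C / C B Li He Be H / Li C Be H B He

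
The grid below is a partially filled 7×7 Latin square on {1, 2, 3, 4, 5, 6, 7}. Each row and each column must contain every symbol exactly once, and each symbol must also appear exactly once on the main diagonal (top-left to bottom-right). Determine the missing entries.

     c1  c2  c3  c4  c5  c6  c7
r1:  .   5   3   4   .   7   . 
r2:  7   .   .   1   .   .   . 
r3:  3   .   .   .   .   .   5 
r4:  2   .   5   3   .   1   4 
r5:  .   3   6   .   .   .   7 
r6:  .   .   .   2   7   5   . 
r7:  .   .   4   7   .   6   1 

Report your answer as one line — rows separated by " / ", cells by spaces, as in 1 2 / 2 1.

6 5 3 4 1 7 2 / 7 4 2 1 5 3 6 / 3 1 7 6 4 2 5 / 2 7 5 3 6 1 4 / 1 3 6 5 2 4 7 / 4 6 1 2 7 5 3 / 5 2 4 7 3 6 1

At row 1, column 1: row 1 has {3,4,5,7}; column 1 has {2,3,7}; the diagonal has {1,3,5}; that leaves 6.
At row 1, column 7: row 1 has {3,4,5,6,7}; column 7 has {1,4,5,7}; that leaves 2.
At row 2, column 3: row 2 has {1,7}; column 3 has {3,4,5,6}; that leaves 2.
At row 3, column 3: row 3 has {3,5}; column 3 has {2,3,4,5,6}; the diagonal has {1,3,5,6}; that leaves 7.
At row 3, column 4: row 3 has {3,5,7}; column 4 has {1,2,3,4,7}; that leaves 6.
At row 4, column 5: row 4 has {1,2,3,4,5}; column 5 has {7}; that leaves 6.
At row 5, column 4: row 5 has {3,6,7}; column 4 has {1,2,3,4,6,7}; that leaves 5.
At row 6, column 3: row 6 has {2,5,7}; column 3 has {2,3,4,5,6,7}; that leaves 1.
At row 7, column 1: row 7 has {1,4,6,7}; column 1 has {2,3,6,7}; that leaves 5.
At row 7, column 2: row 7 has {1,4,5,6,7}; column 2 has {3,5}; that leaves 2.
At row 7, column 5: row 7 has {1,2,4,5,6,7}; column 5 has {6,7}; that leaves 3.
At row 1, column 5: row 1 has {2,3,4,5,6,7}; column 5 has {3,6,7}; that leaves 1.
At row 2, column 2: row 2 has {1,2,7}; column 2 has {2,3,5}; the diagonal has {1,3,5,6,7}; that leaves 4.
At row 2, column 5: row 2 has {1,2,4,7}; column 5 has {1,3,6,7}; that leaves 5.
At row 2, column 6: row 2 has {1,2,4,5,7}; column 6 has {1,5,6,7}; that leaves 3.
At row 2, column 7: row 2 has {1,2,3,4,5,7}; column 7 has {1,2,4,5,7}; that leaves 6.
At row 3, column 2: row 3 has {3,5,6,7}; column 2 has {2,3,4,5}; that leaves 1.
At row 4, column 2: row 4 has {1,2,3,4,5,6}; column 2 has {1,2,3,4,5}; that leaves 7.
At row 5, column 5: row 5 has {3,5,6,7}; column 5 has {1,3,5,6,7}; the diagonal has {1,3,4,5,6,7}; that leaves 2.
At row 5, column 6: row 5 has {2,3,5,6,7}; column 6 has {1,3,5,6,7}; that leaves 4.
At row 6, column 1: row 6 has {1,2,5,7}; column 1 has {2,3,5,6,7}; that leaves 4.
At row 6, column 2: row 6 has {1,2,4,5,7}; column 2 has {1,2,3,4,5,7}; that leaves 6.
At row 6, column 7: row 6 has {1,2,4,5,6,7}; column 7 has {1,2,4,5,6,7}; that leaves 3.
At row 3, column 5: row 3 has {1,3,5,6,7}; column 5 has {1,2,3,5,6,7}; that leaves 4.
At row 3, column 6: row 3 has {1,3,4,5,6,7}; column 6 has {1,3,4,5,6,7}; that leaves 2.
At row 5, column 1: row 5 has {2,3,4,5,6,7}; column 1 has {2,3,4,5,6,7}; that leaves 1.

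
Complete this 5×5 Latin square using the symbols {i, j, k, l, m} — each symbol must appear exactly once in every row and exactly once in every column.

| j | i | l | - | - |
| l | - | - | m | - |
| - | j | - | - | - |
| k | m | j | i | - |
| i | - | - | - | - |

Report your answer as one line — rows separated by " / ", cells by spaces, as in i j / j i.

j i l k m / l k i m j / m j k l i / k m j i l / i l m j k

row 1 has {i,j,l}; column 4 has {i,m} — only k is left for (r1,c4).
row 1 has {i,j,k,l}; column 5 is empty so far — only m is left for (r1,c5).
row 2 has {l,m}; column 2 has {i,j,m} — only k is left for (r2,c2).
row 2 has {k,l,m}; column 3 has {j,l} — only i is left for (r2,c3).
row 2 has {i,k,l,m}; column 5 has {m} — only j is left for (r2,c5).
row 3 has {j}; column 1 has {i,j,k,l} — only m is left for (r3,c1).
row 3 has {j,m}; column 3 has {i,j,l} — only k is left for (r3,c3).
row 3 has {j,k,m}; column 4 has {i,k,m} — only l is left for (r3,c4).
row 3 has {j,k,l,m}; column 5 has {j,m} — only i is left for (r3,c5).
row 4 has {i,j,k,m}; column 5 has {i,j,m} — only l is left for (r4,c5).
row 5 has {i}; column 2 has {i,j,k,m} — only l is left for (r5,c2).
row 5 has {i,l}; column 3 has {i,j,k,l} — only m is left for (r5,c3).
row 5 has {i,l,m}; column 4 has {i,k,l,m} — only j is left for (r5,c4).
row 5 has {i,j,l,m}; column 5 has {i,j,l,m} — only k is left for (r5,c5).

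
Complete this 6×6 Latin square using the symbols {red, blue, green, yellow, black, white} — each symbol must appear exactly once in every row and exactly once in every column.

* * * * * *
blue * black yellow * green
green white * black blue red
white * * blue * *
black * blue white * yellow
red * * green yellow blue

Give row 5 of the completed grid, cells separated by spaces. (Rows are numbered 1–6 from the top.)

black green blue white red yellow

(r1,c1) = yellow
(r1,c4) = red
(r2,c2) = red
(r2,c5) = white
(r3,c3) = yellow
(r4,c6) = black
(r5,c2) = green
(r5,c5) = red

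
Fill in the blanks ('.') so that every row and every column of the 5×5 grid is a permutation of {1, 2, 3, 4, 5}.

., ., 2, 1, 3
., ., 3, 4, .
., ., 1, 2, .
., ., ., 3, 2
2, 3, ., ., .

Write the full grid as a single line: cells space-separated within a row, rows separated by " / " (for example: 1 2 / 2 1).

5 4 2 1 3 / 1 2 3 4 5 / 3 5 1 2 4 / 4 1 5 3 2 / 2 3 4 5 1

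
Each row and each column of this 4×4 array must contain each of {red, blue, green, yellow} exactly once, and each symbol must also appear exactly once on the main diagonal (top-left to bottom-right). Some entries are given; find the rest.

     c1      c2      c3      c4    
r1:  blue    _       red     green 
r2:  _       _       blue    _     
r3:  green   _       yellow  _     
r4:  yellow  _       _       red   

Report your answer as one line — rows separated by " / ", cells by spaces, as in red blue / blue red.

blue yellow red green / red green blue yellow / green red yellow blue / yellow blue green red

(r1,c2) = yellow
(r2,c1) = red
(r2,c2) = green
(r2,c4) = yellow
(r3,c4) = blue
(r4,c2) = blue
(r4,c3) = green
(r3,c2) = red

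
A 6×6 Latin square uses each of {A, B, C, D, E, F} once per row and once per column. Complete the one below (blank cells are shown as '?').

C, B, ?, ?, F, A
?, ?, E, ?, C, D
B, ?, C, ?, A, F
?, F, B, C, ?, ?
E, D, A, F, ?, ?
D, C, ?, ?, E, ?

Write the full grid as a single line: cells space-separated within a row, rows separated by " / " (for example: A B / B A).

C B D E F A / F A E B C D / B E C D A F / A F B C D E / E D A F B C / D C F A E B

(r1,c3): row 1 has {A,B,C,F}; column 3 has {A,B,C,E}, so it must be D.
(r1,c4): row 1 has {A,B,C,D,F}; column 4 has {C,F}, so it must be E.
(r2,c2): row 2 has {C,D,E}; column 2 has {B,C,D,F}, so it must be A.
(r2,c4): row 2 has {A,C,D,E}; column 4 has {C,E,F}, so it must be B.
(r3,c2): row 3 has {A,B,C,F}; column 2 has {A,B,C,D,F}, so it must be E.
(r3,c4): row 3 has {A,B,C,E,F}; column 4 has {B,C,E,F}, so it must be D.
(r4,c1): row 4 has {B,C,F}; column 1 has {B,C,D,E}, so it must be A.
(r4,c5): row 4 has {A,B,C,F}; column 5 has {A,C,E,F}, so it must be D.
(r4,c6): row 4 has {A,B,C,D,F}; column 6 has {A,D,F}, so it must be E.
(r5,c5): row 5 has {A,D,E,F}; column 5 has {A,C,D,E,F}, so it must be B.
(r5,c6): row 5 has {A,B,D,E,F}; column 6 has {A,D,E,F}, so it must be C.
(r6,c3): row 6 has {C,D,E}; column 3 has {A,B,C,D,E}, so it must be F.
(r6,c4): row 6 has {C,D,E,F}; column 4 has {B,C,D,E,F}, so it must be A.
(r6,c6): row 6 has {A,C,D,E,F}; column 6 has {A,C,D,E,F}, so it must be B.
(r2,c1): row 2 has {A,B,C,D,E}; column 1 has {A,B,C,D,E}, so it must be F.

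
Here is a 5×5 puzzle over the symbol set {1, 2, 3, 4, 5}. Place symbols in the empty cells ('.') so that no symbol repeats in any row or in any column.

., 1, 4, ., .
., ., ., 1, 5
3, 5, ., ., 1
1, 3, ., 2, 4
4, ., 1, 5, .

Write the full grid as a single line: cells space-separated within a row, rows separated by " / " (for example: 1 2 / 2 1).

5 1 4 3 2 / 2 4 3 1 5 / 3 5 2 4 1 / 1 3 5 2 4 / 4 2 1 5 3

(r1,c4): row 1 has {1,4}; column 4 has {1,2,5}, so it must be 3.
(r1,c5): row 1 has {1,3,4}; column 5 has {1,4,5}, so it must be 2.
(r2,c1): row 2 has {1,5}; column 1 has {1,3,4}, so it must be 2.
(r2,c2): row 2 has {1,2,5}; column 2 has {1,3,5}, so it must be 4.
(r2,c3): row 2 has {1,2,4,5}; column 3 has {1,4}, so it must be 3.
(r3,c3): row 3 has {1,3,5}; column 3 has {1,3,4}, so it must be 2.
(r3,c4): row 3 has {1,2,3,5}; column 4 has {1,2,3,5}, so it must be 4.
(r4,c3): row 4 has {1,2,3,4}; column 3 has {1,2,3,4}, so it must be 5.
(r5,c2): row 5 has {1,4,5}; column 2 has {1,3,4,5}, so it must be 2.
(r5,c5): row 5 has {1,2,4,5}; column 5 has {1,2,4,5}, so it must be 3.
(r1,c1): row 1 has {1,2,3,4}; column 1 has {1,2,3,4}, so it must be 5.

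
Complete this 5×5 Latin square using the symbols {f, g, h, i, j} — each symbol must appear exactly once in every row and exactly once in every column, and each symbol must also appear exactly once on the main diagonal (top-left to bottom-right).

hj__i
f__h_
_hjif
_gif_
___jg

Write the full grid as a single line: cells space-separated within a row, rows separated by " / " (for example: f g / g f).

h j f g i / f i g h j / g h j i f / j g i f h / i f h j g

(r1,c4) = g
(r2,c2) = i
(r2,c3) = g
(r2,c5) = j
(r3,c1) = g
(r4,c1) = j
(r4,c5) = h
(r5,c1) = i
(r5,c2) = f
(r5,c3) = h
(r1,c3) = f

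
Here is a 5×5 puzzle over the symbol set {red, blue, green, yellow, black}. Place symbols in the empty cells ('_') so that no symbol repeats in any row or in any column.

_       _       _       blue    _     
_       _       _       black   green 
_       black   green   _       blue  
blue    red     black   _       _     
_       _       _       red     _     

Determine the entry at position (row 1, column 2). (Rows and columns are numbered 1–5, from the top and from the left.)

Cell (r3,c4): row 3 has {blue,green,black}; column 4 has {red,blue,black} → yellow.
Cell (r4,c4): row 4 has {red,blue,black}; column 4 has {red,blue,yellow,black} → green.
Cell (r4,c5): row 4 has {red,blue,green,black}; column 5 has {blue,green} → yellow.
Cell (r5,c5): row 5 has {red}; column 5 has {blue,green,yellow} → black.
Cell (r1,c5): row 1 has {blue}; column 5 has {blue,green,yellow,black} → red.
Cell (r3,c1): row 3 has {blue,green,yellow,black}; column 1 has {blue} → red.
Cell (r1,c3): row 1 has {red,blue}; column 3 has {green,black} → yellow.
Cell (r2,c1): row 2 has {green,black}; column 1 has {red,blue} → yellow.
Cell (r2,c2): row 2 has {green,yellow,black}; column 2 has {red,black} → blue.
Cell (r2,c3): row 2 has {blue,green,yellow,black}; column 3 has {green,yellow,black} → red.
Cell (r5,c1): row 5 has {red,black}; column 1 has {red,blue,yellow} → green.
Cell (r5,c2): row 5 has {red,green,black}; column 2 has {red,blue,black} → yellow.
Cell (r5,c3): row 5 has {red,green,yellow,black}; column 3 has {red,green,yellow,black} → blue.
Cell (r1,c1): row 1 has {red,blue,yellow}; column 1 has {red,blue,green,yellow} → black.
Cell (r1,c2): row 1 has {red,blue,yellow,black}; column 2 has {red,blue,yellow,black} → green.

green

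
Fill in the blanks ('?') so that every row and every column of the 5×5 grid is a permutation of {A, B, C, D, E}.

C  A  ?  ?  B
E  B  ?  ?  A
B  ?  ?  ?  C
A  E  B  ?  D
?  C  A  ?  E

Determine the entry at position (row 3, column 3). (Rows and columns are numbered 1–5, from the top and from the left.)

E

At row 3, column 2: row 3 has {B,C}; column 2 has {A,B,C,E}; that leaves D.
At row 3, column 3: row 3 has {B,C,D}; column 3 has {A,B}; that leaves E.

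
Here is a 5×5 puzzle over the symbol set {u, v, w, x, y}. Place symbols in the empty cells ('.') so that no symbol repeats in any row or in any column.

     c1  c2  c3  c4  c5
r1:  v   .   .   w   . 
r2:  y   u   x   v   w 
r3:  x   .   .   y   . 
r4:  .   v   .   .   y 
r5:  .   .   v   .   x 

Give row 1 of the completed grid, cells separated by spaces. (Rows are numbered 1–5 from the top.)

At row 1, column 5: row 1 has {v,w}; column 5 has {w,x,y}; that leaves u.
At row 3, column 2: row 3 has {x,y}; column 2 has {u,v}; that leaves w.
At row 3, column 3: row 3 has {w,x,y}; column 3 has {v,x}; that leaves u.
At row 3, column 5: row 3 has {u,w,x,y}; column 5 has {u,w,x,y}; that leaves v.
At row 4, column 3: row 4 has {v,y}; column 3 has {u,v,x}; that leaves w.
At row 5, column 2: row 5 has {v,x}; column 2 has {u,v,w}; that leaves y.
At row 5, column 4: row 5 has {v,x,y}; column 4 has {v,w,y}; that leaves u.
At row 1, column 2: row 1 has {u,v,w}; column 2 has {u,v,w,y}; that leaves x.
At row 1, column 3: row 1 has {u,v,w,x}; column 3 has {u,v,w,x}; that leaves y.

v x y w u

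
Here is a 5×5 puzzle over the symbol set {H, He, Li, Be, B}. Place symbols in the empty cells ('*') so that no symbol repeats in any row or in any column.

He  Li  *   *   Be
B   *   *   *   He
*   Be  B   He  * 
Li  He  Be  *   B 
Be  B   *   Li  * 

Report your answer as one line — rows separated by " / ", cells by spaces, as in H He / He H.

He Li H B Be / B H Li Be He / H Be B He Li / Li He Be H B / Be B He Li H

Cell (r1,c3): row 1 has {He,Li,Be}; column 3 has {Be,B} → H.
Cell (r1,c4): row 1 has {H,He,Li,Be}; column 4 has {He,Li} → B.
Cell (r2,c2): row 2 has {He,B}; column 2 has {He,Li,Be,B} → H.
Cell (r2,c3): row 2 has {H,He,B}; column 3 has {H,Be,B} → Li.
Cell (r2,c4): row 2 has {H,He,Li,B}; column 4 has {He,Li,B} → Be.
Cell (r3,c1): row 3 has {He,Be,B}; column 1 has {He,Li,Be,B} → H.
Cell (r3,c5): row 3 has {H,He,Be,B}; column 5 has {He,Be,B} → Li.
Cell (r4,c4): row 4 has {He,Li,Be,B}; column 4 has {He,Li,Be,B} → H.
Cell (r5,c3): row 5 has {Li,Be,B}; column 3 has {H,Li,Be,B} → He.
Cell (r5,c5): row 5 has {He,Li,Be,B}; column 5 has {He,Li,Be,B} → H.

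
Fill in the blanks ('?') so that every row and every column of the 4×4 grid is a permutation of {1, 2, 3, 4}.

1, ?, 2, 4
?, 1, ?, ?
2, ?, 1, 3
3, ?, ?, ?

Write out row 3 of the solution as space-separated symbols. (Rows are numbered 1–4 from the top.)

2 4 1 3

row 1 has {1,2,4}; column 2 has {1} — only 3 is left for (r1,c2).
row 2 has {1}; column 1 has {1,2,3} — only 4 is left for (r2,c1).
row 2 has {1,4}; column 3 has {1,2} — only 3 is left for (r2,c3).
row 2 has {1,3,4}; column 4 has {3,4} — only 2 is left for (r2,c4).
row 3 has {1,2,3}; column 2 has {1,3} — only 4 is left for (r3,c2).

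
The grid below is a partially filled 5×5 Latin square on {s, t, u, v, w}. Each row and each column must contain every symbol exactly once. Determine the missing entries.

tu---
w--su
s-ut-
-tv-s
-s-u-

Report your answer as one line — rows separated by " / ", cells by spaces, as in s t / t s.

At row 2, column 2: row 2 has {s,u,w}; column 2 has {s,t,u}; that leaves v.
At row 2, column 3: row 2 has {s,u,v,w}; column 3 has {u,v}; that leaves t.
At row 3, column 2: row 3 has {s,t,u}; column 2 has {s,t,u,v}; that leaves w.
At row 3, column 5: row 3 has {s,t,u,w}; column 5 has {s,u}; that leaves v.
At row 4, column 1: row 4 has {s,t,v}; column 1 has {s,t,w}; that leaves u.
At row 4, column 4: row 4 has {s,t,u,v}; column 4 has {s,t,u}; that leaves w.
At row 5, column 1: row 5 has {s,u}; column 1 has {s,t,u,w}; that leaves v.
At row 5, column 3: row 5 has {s,u,v}; column 3 has {t,u,v}; that leaves w.
At row 5, column 5: row 5 has {s,u,v,w}; column 5 has {s,u,v}; that leaves t.
At row 1, column 3: row 1 has {t,u}; column 3 has {t,u,v,w}; that leaves s.
At row 1, column 4: row 1 has {s,t,u}; column 4 has {s,t,u,w}; that leaves v.
At row 1, column 5: row 1 has {s,t,u,v}; column 5 has {s,t,u,v}; that leaves w.

t u s v w / w v t s u / s w u t v / u t v w s / v s w u t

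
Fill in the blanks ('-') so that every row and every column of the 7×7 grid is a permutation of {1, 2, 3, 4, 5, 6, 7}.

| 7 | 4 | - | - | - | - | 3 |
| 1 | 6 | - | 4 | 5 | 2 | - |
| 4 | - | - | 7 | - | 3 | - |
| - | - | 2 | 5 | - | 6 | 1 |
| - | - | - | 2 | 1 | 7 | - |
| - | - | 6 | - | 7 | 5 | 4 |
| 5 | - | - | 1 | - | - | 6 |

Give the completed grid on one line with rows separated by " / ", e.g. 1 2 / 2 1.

(r1,c4) = 6
(r1,c5) = 2
(r1,c6) = 1
(r2,c7) = 7
(r3,c5) = 6
(r4,c1) = 3
(r4,c2) = 7
(r4,c5) = 4
(r5,c1) = 6
(r5,c7) = 5
(r6,c1) = 2
(r6,c4) = 3
(r7,c5) = 3
(r7,c6) = 4
(r1,c3) = 5
(r2,c3) = 3
(r3,c3) = 1
(r3,c7) = 2
(r5,c2) = 3
(r5,c3) = 4
(r6,c2) = 1
(r7,c2) = 2
(r7,c3) = 7
(r3,c2) = 5

7 4 5 6 2 1 3 / 1 6 3 4 5 2 7 / 4 5 1 7 6 3 2 / 3 7 2 5 4 6 1 / 6 3 4 2 1 7 5 / 2 1 6 3 7 5 4 / 5 2 7 1 3 4 6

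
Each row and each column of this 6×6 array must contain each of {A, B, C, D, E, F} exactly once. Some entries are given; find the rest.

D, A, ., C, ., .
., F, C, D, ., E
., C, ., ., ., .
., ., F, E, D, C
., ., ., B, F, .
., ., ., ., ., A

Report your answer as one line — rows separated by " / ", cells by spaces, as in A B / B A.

D A E C B F / B F C D A E / F C D A E B / A B F E D C / C E A B F D / E D B F C A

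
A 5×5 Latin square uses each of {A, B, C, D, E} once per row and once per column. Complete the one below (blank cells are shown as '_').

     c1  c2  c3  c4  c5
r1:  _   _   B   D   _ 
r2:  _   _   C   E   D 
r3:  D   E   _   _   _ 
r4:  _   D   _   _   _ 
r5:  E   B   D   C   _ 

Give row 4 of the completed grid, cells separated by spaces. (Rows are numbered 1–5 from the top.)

(r2,c2): row 2 has {C,D,E}; column 2 has {B,D,E}, so it must be A.
(r3,c3): row 3 has {D,E}; column 3 has {B,C,D}, so it must be A.
(r3,c4): row 3 has {A,D,E}; column 4 has {C,D,E}, so it must be B.
(r3,c5): row 3 has {A,B,D,E}; column 5 has {D}, so it must be C.
(r4,c3): row 4 has {D}; column 3 has {A,B,C,D}, so it must be E.
(r4,c4): row 4 has {D,E}; column 4 has {B,C,D,E}, so it must be A.
(r4,c5): row 4 has {A,D,E}; column 5 has {C,D}, so it must be B.
(r5,c5): row 5 has {B,C,D,E}; column 5 has {B,C,D}, so it must be A.
(r1,c2): row 1 has {B,D}; column 2 has {A,B,D,E}, so it must be C.
(r1,c5): row 1 has {B,C,D}; column 5 has {A,B,C,D}, so it must be E.
(r2,c1): row 2 has {A,C,D,E}; column 1 has {D,E}, so it must be B.
(r4,c1): row 4 has {A,B,D,E}; column 1 has {B,D,E}, so it must be C.

C D E A B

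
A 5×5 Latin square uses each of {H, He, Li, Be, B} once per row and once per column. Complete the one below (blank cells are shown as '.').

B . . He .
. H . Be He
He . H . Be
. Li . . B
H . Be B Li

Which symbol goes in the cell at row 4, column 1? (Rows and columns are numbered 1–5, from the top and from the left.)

(r1,c2) = Be
(r1,c3) = Li
(r1,c5) = H
(r2,c1) = Li
(r2,c3) = B
(r3,c2) = B
(r3,c4) = Li
(r4,c1) = Be

Be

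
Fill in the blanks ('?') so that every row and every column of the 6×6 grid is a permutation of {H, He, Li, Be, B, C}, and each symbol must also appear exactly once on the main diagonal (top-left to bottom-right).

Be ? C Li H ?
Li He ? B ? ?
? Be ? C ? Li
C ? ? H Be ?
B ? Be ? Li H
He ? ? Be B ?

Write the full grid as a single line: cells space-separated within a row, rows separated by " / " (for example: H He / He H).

Cell (r1,c2): row 1 has {H,Li,Be,C}; column 2 has {He,Be} → B.
Cell (r1,c6): row 1 has {H,Li,Be,B,C}; column 6 has {H,Li} → He.
Cell (r2,c3): row 2 has {He,Li,B}; column 3 has {Be,C} → H.
Cell (r2,c5): row 2 has {H,He,Li,B}; column 5 has {H,Li,Be,B} → C.
Cell (r2,c6): row 2 has {H,He,Li,B,C}; column 6 has {H,He,Li} → Be.
Cell (r3,c1): row 3 has {Li,Be,C}; column 1 has {He,Li,Be,B,C} → H.
Cell (r3,c3): row 3 has {H,Li,Be,C}; column 3 has {H,Be,C}; the diagonal has {H,He,Li,Be} → B.
Cell (r3,c5): row 3 has {H,Li,Be,B,C}; column 5 has {H,Li,Be,B,C} → He.
Cell (r4,c2): row 4 has {H,Be,C}; column 2 has {He,Be,B} → Li.
Cell (r4,c3): row 4 has {H,Li,Be,C}; column 3 has {H,Be,B,C} → He.
Cell (r4,c6): row 4 has {H,He,Li,Be,C}; column 6 has {H,He,Li,Be} → B.
Cell (r5,c2): row 5 has {H,Li,Be,B}; column 2 has {He,Li,Be,B} → C.
Cell (r5,c4): row 5 has {H,Li,Be,B,C}; column 4 has {H,Li,Be,B,C} → He.
Cell (r6,c2): row 6 has {He,Be,B}; column 2 has {He,Li,Be,B,C} → H.
Cell (r6,c3): row 6 has {H,He,Be,B}; column 3 has {H,He,Be,B,C} → Li.
Cell (r6,c6): row 6 has {H,He,Li,Be,B}; column 6 has {H,He,Li,Be,B}; the diagonal has {H,He,Li,Be,B} → C.

Be B C Li H He / Li He H B C Be / H Be B C He Li / C Li He H Be B / B C Be He Li H / He H Li Be B C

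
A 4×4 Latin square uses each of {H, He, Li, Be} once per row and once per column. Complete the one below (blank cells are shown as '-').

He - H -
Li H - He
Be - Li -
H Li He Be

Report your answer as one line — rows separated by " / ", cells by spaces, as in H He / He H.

(r1,c2) = Be
(r1,c4) = Li
(r2,c3) = Be
(r3,c2) = He
(r3,c4) = H

He Be H Li / Li H Be He / Be He Li H / H Li He Be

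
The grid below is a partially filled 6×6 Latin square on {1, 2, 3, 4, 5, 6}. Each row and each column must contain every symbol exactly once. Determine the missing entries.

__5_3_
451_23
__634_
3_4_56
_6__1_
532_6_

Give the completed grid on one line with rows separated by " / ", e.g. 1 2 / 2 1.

6 4 5 1 3 2 / 4 5 1 6 2 3 / 1 2 6 3 4 5 / 3 1 4 2 5 6 / 2 6 3 5 1 4 / 5 3 2 4 6 1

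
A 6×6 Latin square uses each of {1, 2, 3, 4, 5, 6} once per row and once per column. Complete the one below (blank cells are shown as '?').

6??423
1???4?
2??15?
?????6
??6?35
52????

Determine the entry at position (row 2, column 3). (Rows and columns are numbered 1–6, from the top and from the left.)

(r2,c6) = 2
(r3,c6) = 4
(r4,c5) = 1
(r5,c1) = 4
(r5,c2) = 1
(r5,c4) = 2
(r6,c5) = 6
(r6,c6) = 1
(r1,c2) = 5
(r1,c3) = 1
(r3,c3) = 3
(r4,c1) = 3
(r4,c2) = 4
(r4,c4) = 5
(r6,c3) = 4
(r6,c4) = 3
(r2,c3) = 5

5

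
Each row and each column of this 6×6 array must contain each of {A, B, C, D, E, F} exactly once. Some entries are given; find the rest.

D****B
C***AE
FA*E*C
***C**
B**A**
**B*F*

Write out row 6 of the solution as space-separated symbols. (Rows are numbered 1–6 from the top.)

E C B D F A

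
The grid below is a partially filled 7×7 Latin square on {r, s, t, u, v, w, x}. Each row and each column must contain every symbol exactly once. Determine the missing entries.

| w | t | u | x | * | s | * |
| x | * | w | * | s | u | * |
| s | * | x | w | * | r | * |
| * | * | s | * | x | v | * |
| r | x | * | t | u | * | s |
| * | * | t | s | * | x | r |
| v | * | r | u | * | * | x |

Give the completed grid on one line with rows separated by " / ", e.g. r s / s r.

w t u x r s v / x r w v s u t / s v x w t r u / t u s r x v w / r x v t u w s / u w t s v x r / v s r u w t x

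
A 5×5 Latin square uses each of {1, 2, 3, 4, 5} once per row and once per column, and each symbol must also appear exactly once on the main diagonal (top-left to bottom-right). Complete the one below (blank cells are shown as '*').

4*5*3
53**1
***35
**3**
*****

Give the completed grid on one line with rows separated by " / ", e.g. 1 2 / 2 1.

row 5 is empty so far; column 5 has {1,3,5}; the diagonal has {3,4} — only 2 is left for (r5,c5).
row 3 has {3,5}; column 3 has {3,5}; the diagonal has {2,3,4} — only 1 is left for (r3,c3).
row 4 has {3}; column 4 has {3}; the diagonal has {1,2,3,4} — only 5 is left for (r4,c4).
row 4 has {3,5}; column 5 has {1,2,3,5} — only 4 is left for (r4,c5).
row 5 has {2}; column 3 has {1,3,5} — only 4 is left for (r5,c3).
row 5 has {2,4}; column 4 has {3,5} — only 1 is left for (r5,c4).
row 1 has {3,4,5}; column 4 has {1,3,5} — only 2 is left for (r1,c4).
row 2 has {1,3,5}; column 3 has {1,3,4,5} — only 2 is left for (r2,c3).
row 2 has {1,2,3,5}; column 4 has {1,2,3,5} — only 4 is left for (r2,c4).
row 3 has {1,3,5}; column 1 has {4,5} — only 2 is left for (r3,c1).
row 3 has {1,2,3,5}; column 2 has {3} — only 4 is left for (r3,c2).
row 4 has {3,4,5}; column 1 has {2,4,5} — only 1 is left for (r4,c1).
row 4 has {1,3,4,5}; column 2 has {3,4} — only 2 is left for (r4,c2).
row 5 has {1,2,4}; column 1 has {1,2,4,5} — only 3 is left for (r5,c1).
row 5 has {1,2,3,4}; column 2 has {2,3,4} — only 5 is left for (r5,c2).
row 1 has {2,3,4,5}; column 2 has {2,3,4,5} — only 1 is left for (r1,c2).

4 1 5 2 3 / 5 3 2 4 1 / 2 4 1 3 5 / 1 2 3 5 4 / 3 5 4 1 2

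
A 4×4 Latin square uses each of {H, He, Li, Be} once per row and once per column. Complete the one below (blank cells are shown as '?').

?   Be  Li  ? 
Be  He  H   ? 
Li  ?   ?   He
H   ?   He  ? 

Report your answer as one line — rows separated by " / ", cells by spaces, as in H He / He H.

He Be Li H / Be He H Li / Li H Be He / H Li He Be

(r1,c1): row 1 has {Li,Be}; column 1 has {H,Li,Be}, so it must be He.
(r1,c4): row 1 has {He,Li,Be}; column 4 has {He}, so it must be H.
(r2,c4): row 2 has {H,He,Be}; column 4 has {H,He}, so it must be Li.
(r3,c2): row 3 has {He,Li}; column 2 has {He,Be}, so it must be H.
(r3,c3): row 3 has {H,He,Li}; column 3 has {H,He,Li}, so it must be Be.
(r4,c2): row 4 has {H,He}; column 2 has {H,He,Be}, so it must be Li.
(r4,c4): row 4 has {H,He,Li}; column 4 has {H,He,Li}, so it must be Be.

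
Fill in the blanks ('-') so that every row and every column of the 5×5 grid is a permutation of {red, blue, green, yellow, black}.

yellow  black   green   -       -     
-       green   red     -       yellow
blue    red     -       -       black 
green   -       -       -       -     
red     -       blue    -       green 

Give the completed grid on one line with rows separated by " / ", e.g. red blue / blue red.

yellow black green red blue / black green red blue yellow / blue red yellow green black / green blue black yellow red / red yellow blue black green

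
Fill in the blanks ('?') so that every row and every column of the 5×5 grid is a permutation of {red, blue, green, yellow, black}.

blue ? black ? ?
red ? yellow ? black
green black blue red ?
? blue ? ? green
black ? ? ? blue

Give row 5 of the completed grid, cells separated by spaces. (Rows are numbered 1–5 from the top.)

(r2,c2) = green
(r2,c4) = blue
(r3,c5) = yellow
(r4,c1) = yellow
(r4,c3) = red
(r4,c4) = black
(r5,c3) = green
(r5,c4) = yellow
(r1,c4) = green
(r1,c5) = red
(r5,c2) = red

black red green yellow blue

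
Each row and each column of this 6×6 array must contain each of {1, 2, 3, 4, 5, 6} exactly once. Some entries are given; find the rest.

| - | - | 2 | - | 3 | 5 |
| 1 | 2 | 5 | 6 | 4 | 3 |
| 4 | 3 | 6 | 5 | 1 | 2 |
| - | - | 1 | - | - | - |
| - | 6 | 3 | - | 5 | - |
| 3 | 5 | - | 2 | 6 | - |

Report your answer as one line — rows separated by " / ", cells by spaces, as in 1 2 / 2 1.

6 1 2 4 3 5 / 1 2 5 6 4 3 / 4 3 6 5 1 2 / 5 4 1 3 2 6 / 2 6 3 1 5 4 / 3 5 4 2 6 1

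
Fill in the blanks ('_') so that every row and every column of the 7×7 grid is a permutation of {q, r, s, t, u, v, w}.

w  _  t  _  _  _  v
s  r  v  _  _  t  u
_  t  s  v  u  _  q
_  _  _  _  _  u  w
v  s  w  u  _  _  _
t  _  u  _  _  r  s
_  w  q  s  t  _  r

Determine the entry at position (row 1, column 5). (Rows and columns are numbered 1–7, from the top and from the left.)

q

row 3 has {q,s,t,u,v}; column 1 has {s,t,v,w} — only r is left for (r3,c1).
row 3 has {q,r,s,t,u,v}; column 6 has {r,t,u} — only w is left for (r3,c6).
row 4 has {u,w}; column 1 has {r,s,t,v,w} — only q is left for (r4,c1).
row 4 has {q,u,w}; column 2 has {r,s,t,w} — only v is left for (r4,c2).
row 4 has {q,u,v,w}; column 3 has {q,s,t,u,v,w} — only r is left for (r4,c3).
row 4 has {q,r,u,v,w}; column 4 has {s,u,v} — only t is left for (r4,c4).
row 4 has {q,r,t,u,v,w}; column 5 has {t,u} — only s is left for (r4,c5).
row 5 has {s,u,v,w}; column 6 has {r,t,u,w} — only q is left for (r5,c6).
row 5 has {q,s,u,v,w}; column 7 has {q,r,s,u,v,w} — only t is left for (r5,c7).
row 6 has {r,s,t,u}; column 2 has {r,s,t,v,w} — only q is left for (r6,c2).
row 6 has {q,r,s,t,u}; column 4 has {s,t,u,v} — only w is left for (r6,c4).
row 6 has {q,r,s,t,u,w}; column 5 has {s,t,u} — only v is left for (r6,c5).
row 7 has {q,r,s,t,w}; column 1 has {q,r,s,t,v,w} — only u is left for (r7,c1).
row 7 has {q,r,s,t,u,w}; column 6 has {q,r,t,u,w} — only v is left for (r7,c6).
row 1 has {t,v,w}; column 2 has {q,r,s,t,v,w} — only u is left for (r1,c2).
row 1 has {t,u,v,w}; column 6 has {q,r,t,u,v,w} — only s is left for (r1,c6).
row 2 has {r,s,t,u,v}; column 4 has {s,t,u,v,w} — only q is left for (r2,c4).
row 2 has {q,r,s,t,u,v}; column 5 has {s,t,u,v} — only w is left for (r2,c5).
row 5 has {q,s,t,u,v,w}; column 5 has {s,t,u,v,w} — only r is left for (r5,c5).
row 1 has {s,t,u,v,w}; column 4 has {q,s,t,u,v,w} — only r is left for (r1,c4).
row 1 has {r,s,t,u,v,w}; column 5 has {r,s,t,u,v,w} — only q is left for (r1,c5).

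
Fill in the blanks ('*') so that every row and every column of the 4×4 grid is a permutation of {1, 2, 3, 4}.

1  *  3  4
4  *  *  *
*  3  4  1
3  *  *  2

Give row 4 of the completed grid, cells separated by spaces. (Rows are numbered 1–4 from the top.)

Cell (r1,c2): row 1 has {1,3,4}; column 2 has {3} → 2.
Cell (r2,c2): row 2 has {4}; column 2 has {2,3} → 1.
Cell (r2,c3): row 2 has {1,4}; column 3 has {3,4} → 2.
Cell (r2,c4): row 2 has {1,2,4}; column 4 has {1,2,4} → 3.
Cell (r3,c1): row 3 has {1,3,4}; column 1 has {1,3,4} → 2.
Cell (r4,c2): row 4 has {2,3}; column 2 has {1,2,3} → 4.
Cell (r4,c3): row 4 has {2,3,4}; column 3 has {2,3,4} → 1.

3 4 1 2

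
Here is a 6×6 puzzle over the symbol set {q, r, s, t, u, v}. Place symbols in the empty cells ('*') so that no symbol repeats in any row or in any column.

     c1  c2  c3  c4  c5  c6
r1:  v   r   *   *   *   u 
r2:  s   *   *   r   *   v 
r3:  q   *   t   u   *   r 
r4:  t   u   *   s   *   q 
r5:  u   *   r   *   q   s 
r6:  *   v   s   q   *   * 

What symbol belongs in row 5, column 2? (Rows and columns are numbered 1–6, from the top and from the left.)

t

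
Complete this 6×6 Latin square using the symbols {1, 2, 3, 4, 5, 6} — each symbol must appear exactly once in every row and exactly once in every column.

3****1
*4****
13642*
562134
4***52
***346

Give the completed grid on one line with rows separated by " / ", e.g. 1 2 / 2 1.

3 2 4 5 6 1 / 6 4 5 2 1 3 / 1 3 6 4 2 5 / 5 6 2 1 3 4 / 4 1 3 6 5 2 / 2 5 1 3 4 6

row 1 has {1,3}; column 5 has {2,3,4,5} — only 6 is left for (r1,c5).
row 2 has {4}; column 5 has {2,3,4,5,6} — only 1 is left for (r2,c5).
row 3 has {1,2,3,4,6}; column 6 has {1,2,4,6} — only 5 is left for (r3,c6).
row 5 has {2,4,5}; column 2 has {3,4,6} — only 1 is left for (r5,c2).
row 5 has {1,2,4,5}; column 3 has {2,6} — only 3 is left for (r5,c3).
row 5 has {1,2,3,4,5}; column 4 has {1,3,4} — only 6 is left for (r5,c4).
row 6 has {3,4,6}; column 1 has {1,3,4,5} — only 2 is left for (r6,c1).
row 6 has {2,3,4,6}; column 2 has {1,3,4,6} — only 5 is left for (r6,c2).
row 6 has {2,3,4,5,6}; column 3 has {2,3,6} — only 1 is left for (r6,c3).
row 1 has {1,3,6}; column 2 has {1,3,4,5,6} — only 2 is left for (r1,c2).
row 1 has {1,2,3,6}; column 4 has {1,3,4,6} — only 5 is left for (r1,c4).
row 2 has {1,4}; column 1 has {1,2,3,4,5} — only 6 is left for (r2,c1).
row 2 has {1,4,6}; column 3 has {1,2,3,6} — only 5 is left for (r2,c3).
row 2 has {1,4,5,6}; column 4 has {1,3,4,5,6} — only 2 is left for (r2,c4).
row 2 has {1,2,4,5,6}; column 6 has {1,2,4,5,6} — only 3 is left for (r2,c6).
row 1 has {1,2,3,5,6}; column 3 has {1,2,3,5,6} — only 4 is left for (r1,c3).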